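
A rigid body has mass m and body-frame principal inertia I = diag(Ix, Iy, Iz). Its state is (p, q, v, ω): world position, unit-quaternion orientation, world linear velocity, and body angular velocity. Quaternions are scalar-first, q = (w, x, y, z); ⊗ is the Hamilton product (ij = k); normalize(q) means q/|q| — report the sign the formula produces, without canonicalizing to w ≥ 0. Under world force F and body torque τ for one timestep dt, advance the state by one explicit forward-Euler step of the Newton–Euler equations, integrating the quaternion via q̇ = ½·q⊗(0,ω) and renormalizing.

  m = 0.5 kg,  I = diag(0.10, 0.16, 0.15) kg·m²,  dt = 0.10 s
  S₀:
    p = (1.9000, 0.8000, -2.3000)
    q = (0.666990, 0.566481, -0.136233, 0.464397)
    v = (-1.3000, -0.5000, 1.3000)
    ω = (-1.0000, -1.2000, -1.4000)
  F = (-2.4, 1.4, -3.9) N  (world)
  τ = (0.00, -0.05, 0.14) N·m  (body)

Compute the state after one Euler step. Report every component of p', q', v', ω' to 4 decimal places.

p' = (1.7700, 0.7500, -2.1700)
q' = (0.7157, 0.5674, -0.1589, 0.3749)
v' = (-1.7800, -0.2200, 0.5200)
ω' = (-0.9832, -1.1875, -1.3547)

gyro term ω×Iω = (-0.0168, -0.0700, 0.0720)
α = I⁻¹(τ − ω×Iω) = (0.1680, 0.1250, 0.4533)
ω + α·dt = (-0.9832, -1.1875, -1.3547)
Hamilton product q⊗(0,ω) = (1.0531572, 0.0810126, -0.4717116, -1.7497962)
q' = normalize(q + ½dt·q⊗(0,ω)) = (0.7157, 0.5674, -0.1589, 0.3749)
linear accel F/m = (-4.8000, 2.8000, -7.8000)
p + v·dt = (1.7700, 0.7500, -2.1700)
v + (F/m)dt = (-1.7800, -0.2200, 0.5200)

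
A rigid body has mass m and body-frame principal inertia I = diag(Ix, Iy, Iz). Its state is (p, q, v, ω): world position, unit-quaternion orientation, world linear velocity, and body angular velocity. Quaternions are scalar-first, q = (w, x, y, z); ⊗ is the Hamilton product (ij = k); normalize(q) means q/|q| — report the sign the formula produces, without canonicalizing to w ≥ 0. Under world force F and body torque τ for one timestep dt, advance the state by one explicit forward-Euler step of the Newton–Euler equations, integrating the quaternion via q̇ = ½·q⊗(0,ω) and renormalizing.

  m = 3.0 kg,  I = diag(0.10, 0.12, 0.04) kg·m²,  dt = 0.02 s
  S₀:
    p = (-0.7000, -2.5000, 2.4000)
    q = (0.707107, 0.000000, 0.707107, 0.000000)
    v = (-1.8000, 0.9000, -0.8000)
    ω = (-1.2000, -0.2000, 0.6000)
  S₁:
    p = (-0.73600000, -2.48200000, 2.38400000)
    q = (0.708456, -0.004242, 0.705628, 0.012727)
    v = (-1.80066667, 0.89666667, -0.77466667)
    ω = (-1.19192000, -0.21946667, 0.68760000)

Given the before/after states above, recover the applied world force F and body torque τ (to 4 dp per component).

F = (-0.1000, -0.5000, 3.8000)
τ = (0.0500, -0.1600, 0.1800)

Δv = v₁−v₀ = (-0.00066667, -0.00333333, 0.02533333)
m·(v₁−v₀)/dt = (-0.1000, -0.5000, 3.8000)
rate change Δω = (0.00808000, -0.01946667, 0.08760000)
precession coupling = (0.0096, -0.0432, 0.0048)
applied torque τ = (0.0500, -0.1600, 0.1800)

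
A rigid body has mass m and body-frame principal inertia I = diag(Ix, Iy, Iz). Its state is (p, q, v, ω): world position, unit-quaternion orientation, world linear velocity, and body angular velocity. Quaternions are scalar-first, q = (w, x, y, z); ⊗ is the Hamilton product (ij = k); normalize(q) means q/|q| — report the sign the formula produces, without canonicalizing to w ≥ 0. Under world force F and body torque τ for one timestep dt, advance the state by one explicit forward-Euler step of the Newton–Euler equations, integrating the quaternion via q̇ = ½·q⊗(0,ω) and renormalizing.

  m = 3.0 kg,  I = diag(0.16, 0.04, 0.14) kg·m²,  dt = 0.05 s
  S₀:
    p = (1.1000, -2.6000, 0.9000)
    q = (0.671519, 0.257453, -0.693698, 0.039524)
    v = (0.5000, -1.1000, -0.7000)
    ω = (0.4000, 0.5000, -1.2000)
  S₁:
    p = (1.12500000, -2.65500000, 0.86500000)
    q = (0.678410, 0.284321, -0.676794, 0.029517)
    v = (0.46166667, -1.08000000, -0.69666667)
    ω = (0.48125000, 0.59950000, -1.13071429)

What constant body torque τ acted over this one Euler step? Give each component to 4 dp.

Δω = ω₁−ω₀ = (0.08125000, 0.09950000, 0.06928571)
applied torque τ = (0.2000, 0.0700, 0.1700)

τ = (0.2000, 0.0700, 0.1700)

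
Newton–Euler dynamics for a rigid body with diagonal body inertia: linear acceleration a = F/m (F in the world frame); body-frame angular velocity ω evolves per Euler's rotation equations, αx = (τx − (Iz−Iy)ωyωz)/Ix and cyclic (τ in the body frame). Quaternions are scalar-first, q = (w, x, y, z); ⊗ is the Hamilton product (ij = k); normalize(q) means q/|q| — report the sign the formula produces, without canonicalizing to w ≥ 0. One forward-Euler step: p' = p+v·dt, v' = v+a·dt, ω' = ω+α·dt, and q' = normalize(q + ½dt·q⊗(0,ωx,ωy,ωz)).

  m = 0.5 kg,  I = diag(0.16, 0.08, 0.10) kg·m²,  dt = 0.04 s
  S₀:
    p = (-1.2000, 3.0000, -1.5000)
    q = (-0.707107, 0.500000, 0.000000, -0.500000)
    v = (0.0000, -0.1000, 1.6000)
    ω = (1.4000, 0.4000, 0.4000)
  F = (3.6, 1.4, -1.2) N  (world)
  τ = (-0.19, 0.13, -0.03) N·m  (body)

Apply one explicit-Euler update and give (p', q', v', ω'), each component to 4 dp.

precession coupling ω×(Iω) = (0.0032, 0.0336, -0.0448)
(τ − ω×Iω)/I = (-1.2075, 1.2050, 0.1480)
new body rate ω' = (1.3517, 0.4482, 0.4059)
2q̇ = q⊗(0,ω) = (-0.5000000, -0.7899498, -1.1828428, -0.0828428)
updated quaternion q' = (-0.7168, 0.4840, -0.0236, -0.5014)
new position p' = (-1.2000, 2.9960, -1.4360)
v' = v + a·dt = (0.2880, 0.0120, 1.5040)

p' = (-1.2000, 2.9960, -1.4360)
q' = (-0.7168, 0.4840, -0.0236, -0.5014)
v' = (0.2880, 0.0120, 1.5040)
ω' = (1.3517, 0.4482, 0.4059)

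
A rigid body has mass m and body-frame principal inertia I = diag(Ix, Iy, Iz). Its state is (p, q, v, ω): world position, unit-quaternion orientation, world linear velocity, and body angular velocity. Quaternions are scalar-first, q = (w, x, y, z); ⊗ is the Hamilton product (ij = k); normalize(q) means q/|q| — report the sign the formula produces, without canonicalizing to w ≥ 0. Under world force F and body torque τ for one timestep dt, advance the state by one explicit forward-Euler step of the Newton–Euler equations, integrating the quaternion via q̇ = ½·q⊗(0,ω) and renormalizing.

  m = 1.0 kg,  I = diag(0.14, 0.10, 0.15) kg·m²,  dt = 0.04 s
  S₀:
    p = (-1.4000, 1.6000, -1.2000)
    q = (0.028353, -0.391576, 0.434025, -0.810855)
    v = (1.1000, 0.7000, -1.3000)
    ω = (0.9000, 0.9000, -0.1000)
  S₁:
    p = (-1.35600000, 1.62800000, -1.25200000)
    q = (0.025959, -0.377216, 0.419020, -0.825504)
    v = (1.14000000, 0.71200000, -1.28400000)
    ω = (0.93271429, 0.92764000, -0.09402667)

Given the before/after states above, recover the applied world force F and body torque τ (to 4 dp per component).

v₁ − v₀ = (0.04000000, 0.01200000, 0.01600000)
m·(v₁−v₀)/dt = (1.0000, 0.3000, 0.4000)
Δω = ω₁−ω₀ = (0.03271429, 0.02764000, 0.00597333)
gyro term ω₀×Iω₀ = (-0.0045, 0.0009, -0.0324)
I·α + gyro = (0.1100, 0.0700, -0.0100)

F = (1.0000, 0.3000, 0.4000)
τ = (0.1100, 0.0700, -0.0100)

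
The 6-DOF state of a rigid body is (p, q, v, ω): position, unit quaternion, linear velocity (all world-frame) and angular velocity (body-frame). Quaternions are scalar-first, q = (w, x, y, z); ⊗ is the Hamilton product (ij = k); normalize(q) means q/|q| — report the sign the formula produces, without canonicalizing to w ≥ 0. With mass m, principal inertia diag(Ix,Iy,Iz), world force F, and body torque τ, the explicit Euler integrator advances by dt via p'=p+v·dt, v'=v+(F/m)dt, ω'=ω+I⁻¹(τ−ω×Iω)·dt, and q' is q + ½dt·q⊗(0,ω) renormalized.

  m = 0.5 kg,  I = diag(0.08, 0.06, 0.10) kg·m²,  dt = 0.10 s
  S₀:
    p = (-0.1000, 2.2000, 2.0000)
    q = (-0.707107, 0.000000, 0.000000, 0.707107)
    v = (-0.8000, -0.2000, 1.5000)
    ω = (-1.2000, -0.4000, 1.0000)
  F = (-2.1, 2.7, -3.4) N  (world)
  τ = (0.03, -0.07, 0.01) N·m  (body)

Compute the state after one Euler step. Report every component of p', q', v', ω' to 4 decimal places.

p' = (-0.1800, 2.1800, 2.1500)
q' = (-0.7401, 0.0564, -0.0282, 0.6696)
v' = (-1.2200, 0.3400, 0.8200)
ω' = (-1.1425, -0.5567, 1.0196)

linear accel F/m = (-4.2000, 5.4000, -6.8000)
p + v·dt = (-0.1800, 2.1800, 2.1500)
new velocity v' = (-1.2200, 0.3400, 0.8200)
ω×(Iω) gyroscopic = (-0.0160, 0.0240, -0.0096)
angular accel α = (0.5750, -1.5667, 0.1960)
ω' = ω + α·dt = (-1.1425, -0.5567, 1.0196)
q⊗(0,ω) = (-0.7071070, 1.1313712, -0.5656856, -0.7071070)
q' = normalize(q + ½dt·q⊗(0,ω)) = (-0.7401, 0.0564, -0.0282, 0.6696)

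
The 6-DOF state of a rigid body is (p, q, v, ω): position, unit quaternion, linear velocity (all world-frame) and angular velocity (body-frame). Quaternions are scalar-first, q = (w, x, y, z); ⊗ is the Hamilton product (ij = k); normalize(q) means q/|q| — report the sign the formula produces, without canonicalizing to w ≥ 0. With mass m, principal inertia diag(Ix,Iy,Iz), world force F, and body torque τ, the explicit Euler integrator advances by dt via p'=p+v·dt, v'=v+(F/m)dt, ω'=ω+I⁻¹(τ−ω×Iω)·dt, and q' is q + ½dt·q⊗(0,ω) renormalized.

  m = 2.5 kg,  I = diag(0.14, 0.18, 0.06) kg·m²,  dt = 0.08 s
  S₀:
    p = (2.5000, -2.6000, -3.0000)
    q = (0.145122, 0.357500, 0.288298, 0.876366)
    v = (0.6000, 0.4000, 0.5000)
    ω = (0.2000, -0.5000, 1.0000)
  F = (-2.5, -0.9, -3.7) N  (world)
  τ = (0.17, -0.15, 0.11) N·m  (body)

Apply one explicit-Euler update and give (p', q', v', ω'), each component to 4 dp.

p' = (2.5480, -2.5680, -2.9600)
q' = (0.1129, 0.3873, 0.2778, 0.8718)
v' = (0.5200, 0.3712, 0.3816)
ω' = (0.2629, -0.5738, 1.1520)

precession coupling ω×(Iω) = (0.0600, 0.0160, -0.0040)
α = I⁻¹(τ − ω×Iω) = (0.7857, -0.9222, 1.9000)
ω + α·dt = (0.2629, -0.5738, 1.1520)
2q̇ = q⊗(0,ω) = (-0.8037170, 0.7555054, -0.2547878, -0.0912876)
q' = normalize(q + ½dt·q⊗(0,ω)) = (0.1129, 0.3873, 0.2778, 0.8718)
p + v·dt = (2.5480, -2.5680, -2.9600)
v' = v + a·dt = (0.5200, 0.3712, 0.3816)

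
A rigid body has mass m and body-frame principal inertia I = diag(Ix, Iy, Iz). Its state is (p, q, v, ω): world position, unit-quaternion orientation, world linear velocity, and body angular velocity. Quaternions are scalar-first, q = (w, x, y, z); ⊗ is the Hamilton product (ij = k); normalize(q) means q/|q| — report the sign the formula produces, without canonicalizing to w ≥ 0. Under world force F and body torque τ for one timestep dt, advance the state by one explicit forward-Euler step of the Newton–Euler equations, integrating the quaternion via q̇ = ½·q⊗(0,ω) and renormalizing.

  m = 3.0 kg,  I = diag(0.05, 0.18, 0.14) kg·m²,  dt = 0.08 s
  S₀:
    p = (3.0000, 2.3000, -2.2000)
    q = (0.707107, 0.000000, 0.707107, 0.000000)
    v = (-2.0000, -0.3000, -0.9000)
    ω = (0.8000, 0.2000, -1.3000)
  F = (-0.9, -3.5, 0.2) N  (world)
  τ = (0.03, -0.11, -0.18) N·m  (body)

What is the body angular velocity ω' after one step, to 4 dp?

precession coupling ω×(Iω) = (0.0104, 0.0936, 0.0208)
(τ − ω×Iω)/I = (0.3920, -1.1311, -1.4343)
ω' = ω + α·dt = (0.8314, 0.1095, -1.4147)

ω' = (0.8314, 0.1095, -1.4147)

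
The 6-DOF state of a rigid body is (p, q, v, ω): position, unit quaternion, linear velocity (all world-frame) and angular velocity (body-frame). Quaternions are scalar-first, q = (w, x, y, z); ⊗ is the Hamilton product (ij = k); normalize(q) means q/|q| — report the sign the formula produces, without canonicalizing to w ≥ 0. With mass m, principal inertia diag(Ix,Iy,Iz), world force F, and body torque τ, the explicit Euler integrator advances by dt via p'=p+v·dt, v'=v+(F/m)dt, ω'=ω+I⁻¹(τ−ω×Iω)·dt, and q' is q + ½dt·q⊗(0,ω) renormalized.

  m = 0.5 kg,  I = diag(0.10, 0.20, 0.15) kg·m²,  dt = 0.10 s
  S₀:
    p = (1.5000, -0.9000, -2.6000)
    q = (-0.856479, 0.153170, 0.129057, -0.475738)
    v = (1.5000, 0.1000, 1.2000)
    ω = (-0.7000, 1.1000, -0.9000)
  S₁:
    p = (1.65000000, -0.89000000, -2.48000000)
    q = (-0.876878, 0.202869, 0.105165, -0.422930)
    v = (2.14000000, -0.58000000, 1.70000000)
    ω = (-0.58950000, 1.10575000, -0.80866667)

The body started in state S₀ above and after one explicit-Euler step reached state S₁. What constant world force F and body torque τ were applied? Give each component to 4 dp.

ω₁ − ω₀ = (0.11050000, 0.00575000, 0.09133333)
τ = I·(Δω/dt) + ω₀×(Iω₀) = (0.1600, -0.0200, 0.0600)
velocity change Δv = (0.64000000, -0.68000000, 0.50000000)
applied force F = (3.2000, -3.4000, 2.5000)

F = (3.2000, -3.4000, 2.5000)
τ = (0.1600, -0.0200, 0.0600)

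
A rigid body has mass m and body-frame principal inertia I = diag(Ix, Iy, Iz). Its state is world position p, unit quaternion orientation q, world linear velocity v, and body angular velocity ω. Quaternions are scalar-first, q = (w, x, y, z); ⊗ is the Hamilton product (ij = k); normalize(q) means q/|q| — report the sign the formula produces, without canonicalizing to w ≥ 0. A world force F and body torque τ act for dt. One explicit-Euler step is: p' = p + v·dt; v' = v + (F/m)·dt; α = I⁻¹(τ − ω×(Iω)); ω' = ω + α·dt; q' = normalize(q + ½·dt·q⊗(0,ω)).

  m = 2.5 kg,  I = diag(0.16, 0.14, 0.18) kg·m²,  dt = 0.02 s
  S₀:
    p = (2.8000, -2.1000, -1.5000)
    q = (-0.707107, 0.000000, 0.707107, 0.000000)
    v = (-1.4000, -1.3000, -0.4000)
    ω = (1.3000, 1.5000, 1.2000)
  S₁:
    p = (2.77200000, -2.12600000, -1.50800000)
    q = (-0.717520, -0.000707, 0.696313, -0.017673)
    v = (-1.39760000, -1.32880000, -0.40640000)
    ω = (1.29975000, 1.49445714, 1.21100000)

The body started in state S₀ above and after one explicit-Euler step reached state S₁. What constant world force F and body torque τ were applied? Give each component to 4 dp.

F = (0.3000, -3.6000, -0.8000)
τ = (0.0700, -0.0700, 0.0600)

v₁ − v₀ = (0.00240000, -0.02880000, -0.00640000)
F = m·Δv/dt = (0.3000, -3.6000, -0.8000)
rate change Δω = (-0.00025000, -0.00554286, 0.01100000)
applied torque τ = (0.0700, -0.0700, 0.0600)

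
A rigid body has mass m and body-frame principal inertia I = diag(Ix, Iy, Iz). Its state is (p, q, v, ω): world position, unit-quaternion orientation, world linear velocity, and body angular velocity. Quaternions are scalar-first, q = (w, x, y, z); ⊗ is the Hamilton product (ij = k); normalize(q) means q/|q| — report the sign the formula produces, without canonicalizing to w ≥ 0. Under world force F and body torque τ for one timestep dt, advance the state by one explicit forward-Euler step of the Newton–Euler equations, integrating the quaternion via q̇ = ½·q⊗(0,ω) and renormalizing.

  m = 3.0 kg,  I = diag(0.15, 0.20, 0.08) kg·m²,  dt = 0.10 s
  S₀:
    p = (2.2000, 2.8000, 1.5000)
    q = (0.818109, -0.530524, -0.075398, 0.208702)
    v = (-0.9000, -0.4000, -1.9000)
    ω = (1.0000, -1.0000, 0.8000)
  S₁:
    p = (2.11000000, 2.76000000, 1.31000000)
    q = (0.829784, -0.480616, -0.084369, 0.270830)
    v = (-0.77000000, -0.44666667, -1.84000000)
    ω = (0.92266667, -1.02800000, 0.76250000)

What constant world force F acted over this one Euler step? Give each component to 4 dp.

v₁ − v₀ = (0.13000000, -0.04666667, 0.06000000)
m·(v₁−v₀)/dt = (3.9000, -1.4000, 1.8000)

F = (3.9000, -1.4000, 1.8000)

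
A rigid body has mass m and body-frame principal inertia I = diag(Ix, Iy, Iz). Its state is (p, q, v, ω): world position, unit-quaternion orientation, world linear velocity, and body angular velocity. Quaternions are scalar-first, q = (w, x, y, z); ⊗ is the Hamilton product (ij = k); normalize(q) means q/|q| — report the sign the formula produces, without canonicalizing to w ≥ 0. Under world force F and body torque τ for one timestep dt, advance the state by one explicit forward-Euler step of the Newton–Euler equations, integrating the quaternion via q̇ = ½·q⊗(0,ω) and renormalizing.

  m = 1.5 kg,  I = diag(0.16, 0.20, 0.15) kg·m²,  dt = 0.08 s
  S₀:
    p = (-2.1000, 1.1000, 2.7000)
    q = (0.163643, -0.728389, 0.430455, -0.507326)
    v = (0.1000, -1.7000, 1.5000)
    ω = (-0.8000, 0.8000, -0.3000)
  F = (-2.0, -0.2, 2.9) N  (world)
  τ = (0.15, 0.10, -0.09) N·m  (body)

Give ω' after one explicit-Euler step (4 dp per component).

ω' = (-0.7310, 0.8390, -0.3343)

α = I⁻¹(τ − ω×Iω) = (0.8625, 0.4880, -0.4293)
ω' = ω + α·dt = (-0.7310, 0.8390, -0.3343)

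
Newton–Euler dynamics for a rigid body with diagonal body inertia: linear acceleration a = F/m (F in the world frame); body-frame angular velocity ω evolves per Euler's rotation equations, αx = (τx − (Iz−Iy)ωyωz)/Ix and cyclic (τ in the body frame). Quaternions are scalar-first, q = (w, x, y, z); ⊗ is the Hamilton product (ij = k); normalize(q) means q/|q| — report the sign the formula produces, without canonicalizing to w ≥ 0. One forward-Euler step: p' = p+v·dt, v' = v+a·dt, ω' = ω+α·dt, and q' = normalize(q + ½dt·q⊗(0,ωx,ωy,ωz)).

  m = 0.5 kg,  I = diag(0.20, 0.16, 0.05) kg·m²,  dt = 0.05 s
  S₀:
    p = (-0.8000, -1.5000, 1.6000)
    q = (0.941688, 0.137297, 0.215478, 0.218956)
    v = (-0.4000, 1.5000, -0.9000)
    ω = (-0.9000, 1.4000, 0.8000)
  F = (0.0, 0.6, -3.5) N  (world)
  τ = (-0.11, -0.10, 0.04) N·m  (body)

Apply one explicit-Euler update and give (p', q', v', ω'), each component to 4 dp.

gyro term ω×Iω = (-0.1232, -0.1080, 0.0504)
angular accel α = (0.0660, 0.0500, -0.2080)
ω' = ω + α·dt = (-0.8967, 1.4025, 0.7896)
2q̇ = q⊗(0,ω) = (-0.3532667, -0.9816752, 1.0114652, 1.1394964)
q + ½dt·q⊗(0,ω), renormalized = (0.9319, 0.1126, 0.2405, 0.2472)
new position p' = (-0.8200, -1.4250, 1.5550)
v' = v + a·dt = (-0.4000, 1.5600, -1.2500)

p' = (-0.8200, -1.4250, 1.5550)
q' = (0.9319, 0.1126, 0.2405, 0.2472)
v' = (-0.4000, 1.5600, -1.2500)
ω' = (-0.8967, 1.4025, 0.7896)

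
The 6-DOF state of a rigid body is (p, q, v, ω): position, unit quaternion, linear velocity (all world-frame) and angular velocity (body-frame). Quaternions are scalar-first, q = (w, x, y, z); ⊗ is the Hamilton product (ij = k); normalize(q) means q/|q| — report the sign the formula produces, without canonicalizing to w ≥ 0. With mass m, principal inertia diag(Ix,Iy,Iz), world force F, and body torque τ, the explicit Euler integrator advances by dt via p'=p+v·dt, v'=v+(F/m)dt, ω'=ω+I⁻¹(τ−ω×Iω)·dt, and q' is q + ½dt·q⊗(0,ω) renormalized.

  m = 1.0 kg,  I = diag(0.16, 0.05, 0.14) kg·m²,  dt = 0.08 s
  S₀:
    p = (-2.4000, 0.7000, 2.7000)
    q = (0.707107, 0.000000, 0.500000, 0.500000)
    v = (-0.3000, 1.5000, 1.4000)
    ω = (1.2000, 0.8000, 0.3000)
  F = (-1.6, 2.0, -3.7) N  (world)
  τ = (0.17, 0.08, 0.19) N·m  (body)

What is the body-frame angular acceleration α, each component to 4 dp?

gyro term ω×Iω = (0.0216, 0.0072, -0.1056)
angular accel α = (0.9275, 1.4560, 2.1114)

α = (0.9275, 1.4560, 2.1114)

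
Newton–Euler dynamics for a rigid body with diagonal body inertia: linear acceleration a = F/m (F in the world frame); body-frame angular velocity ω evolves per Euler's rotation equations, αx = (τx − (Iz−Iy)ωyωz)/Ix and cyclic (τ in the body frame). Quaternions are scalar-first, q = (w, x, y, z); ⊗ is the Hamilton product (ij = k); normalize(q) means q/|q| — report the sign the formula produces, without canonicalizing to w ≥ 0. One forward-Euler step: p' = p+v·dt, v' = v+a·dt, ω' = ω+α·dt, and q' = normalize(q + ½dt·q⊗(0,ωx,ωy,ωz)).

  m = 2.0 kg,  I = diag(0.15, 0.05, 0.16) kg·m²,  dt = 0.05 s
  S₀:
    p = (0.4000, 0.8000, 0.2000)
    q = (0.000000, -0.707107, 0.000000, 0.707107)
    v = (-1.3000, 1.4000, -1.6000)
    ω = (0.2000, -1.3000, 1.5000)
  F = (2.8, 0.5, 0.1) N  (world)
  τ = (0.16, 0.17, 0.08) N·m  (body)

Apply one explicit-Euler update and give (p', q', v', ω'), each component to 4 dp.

precession coupling ω×(Iω) = (-0.2145, -0.0030, 0.0260)
α = I⁻¹(τ − ω×Iω) = (2.4967, 3.4600, 0.3375)
ω + α·dt = (0.3248, -1.1270, 1.5169)
Hamilton product q⊗(0,ω) = (-0.9192391, 0.9192391, 1.2020819, 0.9192391)
updated quaternion q' = (-0.0230, -0.6833, 0.0300, 0.7292)
p' = p + v·dt = (0.3350, 0.8700, 0.1200)
v + (F/m)dt = (-1.2300, 1.4125, -1.5975)

p' = (0.3350, 0.8700, 0.1200)
q' = (-0.0230, -0.6833, 0.0300, 0.7292)
v' = (-1.2300, 1.4125, -1.5975)
ω' = (0.3248, -1.1270, 1.5169)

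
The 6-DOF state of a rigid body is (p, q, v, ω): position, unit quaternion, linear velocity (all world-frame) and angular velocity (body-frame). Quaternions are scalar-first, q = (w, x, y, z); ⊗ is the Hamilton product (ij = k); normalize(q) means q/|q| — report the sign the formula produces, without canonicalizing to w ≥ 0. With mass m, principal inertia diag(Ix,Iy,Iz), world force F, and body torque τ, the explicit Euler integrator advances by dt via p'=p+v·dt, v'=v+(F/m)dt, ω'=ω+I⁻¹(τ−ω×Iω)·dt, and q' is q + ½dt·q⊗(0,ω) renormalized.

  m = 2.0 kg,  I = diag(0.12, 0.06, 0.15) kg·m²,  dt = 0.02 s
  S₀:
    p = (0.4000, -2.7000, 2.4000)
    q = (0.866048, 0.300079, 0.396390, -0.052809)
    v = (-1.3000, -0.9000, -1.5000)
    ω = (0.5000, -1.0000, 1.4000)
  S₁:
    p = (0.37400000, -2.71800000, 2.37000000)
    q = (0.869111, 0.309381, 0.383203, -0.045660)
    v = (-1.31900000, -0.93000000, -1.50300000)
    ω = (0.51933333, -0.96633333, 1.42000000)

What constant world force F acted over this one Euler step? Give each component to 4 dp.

v₁ − v₀ = (-0.01900000, -0.03000000, -0.00300000)
m·(v₁−v₀)/dt = (-1.9000, -3.0000, -0.3000)

F = (-1.9000, -3.0000, -0.3000)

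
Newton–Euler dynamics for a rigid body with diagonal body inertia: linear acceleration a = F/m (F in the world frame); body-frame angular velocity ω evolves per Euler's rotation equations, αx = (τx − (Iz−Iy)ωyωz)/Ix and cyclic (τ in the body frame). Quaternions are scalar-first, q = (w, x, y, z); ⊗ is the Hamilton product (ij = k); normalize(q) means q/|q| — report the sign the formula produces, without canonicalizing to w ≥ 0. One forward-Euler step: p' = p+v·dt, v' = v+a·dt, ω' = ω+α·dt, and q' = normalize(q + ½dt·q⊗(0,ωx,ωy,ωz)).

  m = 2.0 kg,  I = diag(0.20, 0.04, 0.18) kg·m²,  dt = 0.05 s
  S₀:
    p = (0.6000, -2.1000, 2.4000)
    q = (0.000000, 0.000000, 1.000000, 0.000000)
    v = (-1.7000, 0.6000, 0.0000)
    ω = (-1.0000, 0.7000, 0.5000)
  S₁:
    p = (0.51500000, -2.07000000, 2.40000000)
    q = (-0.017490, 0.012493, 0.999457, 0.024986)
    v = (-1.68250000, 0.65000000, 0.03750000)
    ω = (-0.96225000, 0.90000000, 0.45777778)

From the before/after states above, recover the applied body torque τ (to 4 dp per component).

ω₁ − ω₀ = (0.03775000, 0.20000000, -0.04222222)
I·α + gyro = (0.2000, 0.1500, -0.0400)

τ = (0.2000, 0.1500, -0.0400)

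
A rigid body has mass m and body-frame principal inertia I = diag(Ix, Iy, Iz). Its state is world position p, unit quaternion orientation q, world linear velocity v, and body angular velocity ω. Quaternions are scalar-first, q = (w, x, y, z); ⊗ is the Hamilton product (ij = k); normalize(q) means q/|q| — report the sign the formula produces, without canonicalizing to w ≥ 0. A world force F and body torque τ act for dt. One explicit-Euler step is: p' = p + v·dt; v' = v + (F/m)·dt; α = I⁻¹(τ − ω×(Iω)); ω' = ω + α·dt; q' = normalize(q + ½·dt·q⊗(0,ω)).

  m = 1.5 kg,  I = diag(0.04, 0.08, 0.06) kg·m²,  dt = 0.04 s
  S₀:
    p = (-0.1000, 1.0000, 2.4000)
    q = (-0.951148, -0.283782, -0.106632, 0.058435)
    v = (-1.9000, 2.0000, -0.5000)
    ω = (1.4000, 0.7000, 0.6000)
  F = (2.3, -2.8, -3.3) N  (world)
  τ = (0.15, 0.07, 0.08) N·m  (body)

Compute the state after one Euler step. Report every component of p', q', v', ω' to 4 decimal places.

p' = (-0.1760, 1.0800, 2.3800)
q' = (-0.9419, -0.3123, -0.1148, 0.0460)
v' = (-1.8387, 1.9253, -0.5880)
ω' = (1.5584, 0.7434, 0.6272)

angular accel α = (3.9600, 1.0850, 0.6800)
ω' = ω + α·dt = (1.5584, 0.7434, 0.6272)
q⊗(0,ω) = (0.4368762, -1.4364909, -0.4137254, -0.6200514)
q' = normalize(q + ½dt·q⊗(0,ω)) = (-0.9419, -0.3123, -0.1148, 0.0460)
p + v·dt = (-0.1760, 1.0800, 2.3800)
new velocity v' = (-1.8387, 1.9253, -0.5880)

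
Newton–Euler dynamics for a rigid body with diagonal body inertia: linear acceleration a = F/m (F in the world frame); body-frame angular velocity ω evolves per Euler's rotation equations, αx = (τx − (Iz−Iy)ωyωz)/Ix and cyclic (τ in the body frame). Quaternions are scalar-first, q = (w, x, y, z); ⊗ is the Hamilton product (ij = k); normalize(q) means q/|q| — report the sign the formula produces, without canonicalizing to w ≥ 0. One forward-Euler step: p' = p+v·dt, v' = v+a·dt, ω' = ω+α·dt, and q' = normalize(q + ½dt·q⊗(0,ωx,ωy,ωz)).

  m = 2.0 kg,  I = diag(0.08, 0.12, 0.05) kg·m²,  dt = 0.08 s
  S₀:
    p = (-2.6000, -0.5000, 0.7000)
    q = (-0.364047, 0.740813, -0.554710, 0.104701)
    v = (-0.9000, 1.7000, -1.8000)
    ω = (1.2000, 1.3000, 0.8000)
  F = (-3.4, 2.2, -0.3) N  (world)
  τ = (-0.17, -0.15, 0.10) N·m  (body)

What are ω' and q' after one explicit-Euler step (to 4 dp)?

ω' = (1.1028, 1.1808, 0.8602)
q' = (-0.3730, 0.6980, -0.5905, 0.1577)

precession coupling ω×(Iω) = (-0.0728, 0.0288, 0.0624)
angular accel α = (-1.2150, -1.4900, 0.7520)
ω' = ω + α·dt = (1.1028, 1.1808, 0.8602)
Hamilton product q⊗(0,ω) = (-0.2516134, -1.0167357, -0.9402703, 1.3374713)
q + ½dt·q⊗(0,ω), renormalized = (-0.3730, 0.6980, -0.5905, 0.1577)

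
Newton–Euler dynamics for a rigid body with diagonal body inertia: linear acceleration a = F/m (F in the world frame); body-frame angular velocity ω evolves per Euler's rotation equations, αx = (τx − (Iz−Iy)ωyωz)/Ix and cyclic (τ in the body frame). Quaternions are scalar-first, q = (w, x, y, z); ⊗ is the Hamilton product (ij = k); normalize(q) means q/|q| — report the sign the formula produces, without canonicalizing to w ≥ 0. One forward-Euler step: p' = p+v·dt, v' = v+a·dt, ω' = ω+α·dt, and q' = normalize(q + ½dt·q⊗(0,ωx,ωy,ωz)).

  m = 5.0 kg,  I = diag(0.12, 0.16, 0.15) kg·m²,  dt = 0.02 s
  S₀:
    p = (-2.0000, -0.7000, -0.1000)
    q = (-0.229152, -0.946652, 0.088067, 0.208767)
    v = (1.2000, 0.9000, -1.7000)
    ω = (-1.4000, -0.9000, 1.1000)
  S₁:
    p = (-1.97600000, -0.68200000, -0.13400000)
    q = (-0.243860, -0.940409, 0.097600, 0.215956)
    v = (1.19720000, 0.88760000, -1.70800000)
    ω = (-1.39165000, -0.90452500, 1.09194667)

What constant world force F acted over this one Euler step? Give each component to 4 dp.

Δv = v₁−v₀ = (-0.00280000, -0.01240000, -0.00800000)
applied force F = (-0.7000, -3.1000, -2.0000)

F = (-0.7000, -3.1000, -2.0000)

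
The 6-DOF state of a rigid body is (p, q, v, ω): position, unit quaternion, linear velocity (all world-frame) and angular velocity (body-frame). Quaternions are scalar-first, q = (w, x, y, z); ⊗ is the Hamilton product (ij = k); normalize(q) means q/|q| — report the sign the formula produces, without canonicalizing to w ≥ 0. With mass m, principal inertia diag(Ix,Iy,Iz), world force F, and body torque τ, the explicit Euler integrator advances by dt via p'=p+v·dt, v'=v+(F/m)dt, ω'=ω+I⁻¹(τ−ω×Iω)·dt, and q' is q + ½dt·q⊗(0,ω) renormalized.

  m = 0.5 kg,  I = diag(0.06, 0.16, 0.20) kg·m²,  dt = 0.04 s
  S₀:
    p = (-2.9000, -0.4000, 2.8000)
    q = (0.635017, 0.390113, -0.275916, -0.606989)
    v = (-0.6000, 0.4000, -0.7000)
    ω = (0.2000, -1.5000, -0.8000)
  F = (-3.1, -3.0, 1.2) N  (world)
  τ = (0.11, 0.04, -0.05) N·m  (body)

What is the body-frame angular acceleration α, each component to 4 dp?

precession coupling ω×(Iω) = (0.0480, 0.0224, -0.0300)
(τ − ω×Iω)/I = (1.0333, 0.1100, -0.1000)

α = (1.0333, 0.1100, -0.1000)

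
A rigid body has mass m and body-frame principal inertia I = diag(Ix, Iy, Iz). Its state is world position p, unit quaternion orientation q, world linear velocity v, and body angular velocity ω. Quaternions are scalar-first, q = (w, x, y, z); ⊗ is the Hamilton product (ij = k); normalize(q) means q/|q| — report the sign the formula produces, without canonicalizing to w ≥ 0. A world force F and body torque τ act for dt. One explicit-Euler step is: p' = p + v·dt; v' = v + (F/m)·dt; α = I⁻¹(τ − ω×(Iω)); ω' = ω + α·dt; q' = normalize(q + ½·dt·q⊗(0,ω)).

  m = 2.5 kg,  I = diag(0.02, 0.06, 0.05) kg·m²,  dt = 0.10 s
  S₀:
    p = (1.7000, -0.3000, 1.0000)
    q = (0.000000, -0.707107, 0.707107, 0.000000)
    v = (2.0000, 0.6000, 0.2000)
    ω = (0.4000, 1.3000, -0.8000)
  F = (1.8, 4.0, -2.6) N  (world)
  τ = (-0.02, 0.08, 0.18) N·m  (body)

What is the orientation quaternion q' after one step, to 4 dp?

Hamilton product q⊗(0,ω) = (-0.6363963, -0.5656856, -0.5656856, -1.2020819)
q + ½dt·q⊗(0,ω), renormalized = (-0.0317, -0.7331, 0.6767, -0.0599)

q' = (-0.0317, -0.7331, 0.6767, -0.0599)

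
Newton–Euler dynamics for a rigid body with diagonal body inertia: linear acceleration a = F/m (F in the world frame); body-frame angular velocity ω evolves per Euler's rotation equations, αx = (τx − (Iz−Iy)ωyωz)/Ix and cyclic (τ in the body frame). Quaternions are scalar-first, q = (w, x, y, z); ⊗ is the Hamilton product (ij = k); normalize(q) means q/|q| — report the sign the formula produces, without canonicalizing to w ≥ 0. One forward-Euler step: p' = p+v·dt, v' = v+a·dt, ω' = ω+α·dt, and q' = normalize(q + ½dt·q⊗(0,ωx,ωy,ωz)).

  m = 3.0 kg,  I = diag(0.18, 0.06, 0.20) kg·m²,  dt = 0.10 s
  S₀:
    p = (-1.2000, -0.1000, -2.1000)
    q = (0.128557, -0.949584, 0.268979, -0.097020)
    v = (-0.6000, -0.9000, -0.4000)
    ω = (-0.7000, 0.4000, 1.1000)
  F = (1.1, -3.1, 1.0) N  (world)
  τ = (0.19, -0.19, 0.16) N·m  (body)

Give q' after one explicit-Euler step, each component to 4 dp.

q' = (0.0951, -0.9352, 0.3264, -0.0993)

q⊗(0,ω) = (-0.6655784, 0.2446950, 1.1638792, -0.0501356)
updated quaternion q' = (0.0951, -0.9352, 0.3264, -0.0993)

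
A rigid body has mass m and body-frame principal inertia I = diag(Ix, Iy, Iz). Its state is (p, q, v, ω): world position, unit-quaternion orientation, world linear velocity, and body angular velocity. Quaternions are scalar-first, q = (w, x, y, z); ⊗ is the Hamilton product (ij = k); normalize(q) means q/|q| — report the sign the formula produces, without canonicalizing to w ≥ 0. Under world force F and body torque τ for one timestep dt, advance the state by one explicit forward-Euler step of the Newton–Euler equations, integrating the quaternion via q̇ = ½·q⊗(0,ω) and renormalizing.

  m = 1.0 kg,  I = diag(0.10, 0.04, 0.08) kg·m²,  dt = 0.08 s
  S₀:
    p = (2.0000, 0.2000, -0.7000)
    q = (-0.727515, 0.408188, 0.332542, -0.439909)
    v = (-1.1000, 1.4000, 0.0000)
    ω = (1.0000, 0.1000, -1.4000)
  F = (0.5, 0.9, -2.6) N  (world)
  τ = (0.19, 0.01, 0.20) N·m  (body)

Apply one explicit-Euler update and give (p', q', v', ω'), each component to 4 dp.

p' = (1.9120, 0.3120, -0.7000)
q' = (-0.7680, 0.3614, 0.3341, -0.4099)
v' = (-1.0600, 1.4720, -0.2080)
ω' = (1.1565, 0.1760, -1.1940)

precession coupling ω×(Iω) = (-0.0056, -0.0280, -0.0060)
angular accel α = (1.9560, 0.9500, 2.5750)
new body rate ω' = (1.1565, 0.1760, -1.1940)
2q̇ = q⊗(0,ω) = (-1.0573148, -1.1490829, 0.0588027, 0.7267978)
updated quaternion q' = (-0.7680, 0.3614, 0.3341, -0.4099)
a = F/m = (0.5000, 0.9000, -2.6000)
p + v·dt = (1.9120, 0.3120, -0.7000)
v' = v + a·dt = (-1.0600, 1.4720, -0.2080)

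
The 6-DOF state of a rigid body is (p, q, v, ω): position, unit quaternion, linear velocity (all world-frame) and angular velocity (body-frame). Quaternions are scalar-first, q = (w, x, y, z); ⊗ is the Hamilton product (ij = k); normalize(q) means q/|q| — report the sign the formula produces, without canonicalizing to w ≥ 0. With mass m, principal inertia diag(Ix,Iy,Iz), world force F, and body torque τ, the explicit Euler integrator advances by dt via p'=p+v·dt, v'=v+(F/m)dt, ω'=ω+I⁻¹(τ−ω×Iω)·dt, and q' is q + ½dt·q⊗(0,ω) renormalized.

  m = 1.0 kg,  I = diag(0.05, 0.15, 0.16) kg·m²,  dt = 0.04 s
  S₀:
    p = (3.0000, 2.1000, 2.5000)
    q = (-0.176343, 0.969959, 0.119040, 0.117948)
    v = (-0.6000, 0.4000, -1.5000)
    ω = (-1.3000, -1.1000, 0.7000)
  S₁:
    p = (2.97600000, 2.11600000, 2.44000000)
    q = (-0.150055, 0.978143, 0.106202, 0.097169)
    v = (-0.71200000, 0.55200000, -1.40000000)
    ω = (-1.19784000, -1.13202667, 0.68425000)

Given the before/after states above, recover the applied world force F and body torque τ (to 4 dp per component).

rate change Δω = (0.10216000, -0.03202667, -0.01575000)
ω₀×(Iω₀) = (-0.0077, 0.1001, 0.1430)
τ = I·(Δω/dt) + ω₀×(Iω₀) = (0.1200, -0.0200, 0.0800)
Δv = v₁−v₀ = (-0.11200000, 0.15200000, 0.10000000)
m·(v₁−v₀)/dt = (-2.8000, 3.8000, 2.5000)

F = (-2.8000, 3.8000, 2.5000)
τ = (0.1200, -0.0200, 0.0800)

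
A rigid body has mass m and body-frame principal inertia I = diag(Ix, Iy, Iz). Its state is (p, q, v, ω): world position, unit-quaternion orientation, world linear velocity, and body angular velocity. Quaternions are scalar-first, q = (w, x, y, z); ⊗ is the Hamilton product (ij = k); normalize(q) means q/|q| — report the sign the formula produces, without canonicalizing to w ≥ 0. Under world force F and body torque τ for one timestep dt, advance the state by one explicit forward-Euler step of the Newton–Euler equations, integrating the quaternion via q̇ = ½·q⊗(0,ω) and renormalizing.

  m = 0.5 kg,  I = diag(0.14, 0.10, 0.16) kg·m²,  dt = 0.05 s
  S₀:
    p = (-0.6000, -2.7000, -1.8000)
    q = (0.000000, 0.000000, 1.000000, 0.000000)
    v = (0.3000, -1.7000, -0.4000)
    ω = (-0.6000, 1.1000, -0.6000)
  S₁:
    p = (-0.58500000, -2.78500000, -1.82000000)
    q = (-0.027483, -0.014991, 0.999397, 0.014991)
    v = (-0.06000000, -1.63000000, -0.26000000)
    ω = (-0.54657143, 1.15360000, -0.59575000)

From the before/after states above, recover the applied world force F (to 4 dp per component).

F = (-3.6000, 0.7000, 1.4000)

Δv = v₁−v₀ = (-0.36000000, 0.07000000, 0.14000000)
F = m·Δv/dt = (-3.6000, 0.7000, 1.4000)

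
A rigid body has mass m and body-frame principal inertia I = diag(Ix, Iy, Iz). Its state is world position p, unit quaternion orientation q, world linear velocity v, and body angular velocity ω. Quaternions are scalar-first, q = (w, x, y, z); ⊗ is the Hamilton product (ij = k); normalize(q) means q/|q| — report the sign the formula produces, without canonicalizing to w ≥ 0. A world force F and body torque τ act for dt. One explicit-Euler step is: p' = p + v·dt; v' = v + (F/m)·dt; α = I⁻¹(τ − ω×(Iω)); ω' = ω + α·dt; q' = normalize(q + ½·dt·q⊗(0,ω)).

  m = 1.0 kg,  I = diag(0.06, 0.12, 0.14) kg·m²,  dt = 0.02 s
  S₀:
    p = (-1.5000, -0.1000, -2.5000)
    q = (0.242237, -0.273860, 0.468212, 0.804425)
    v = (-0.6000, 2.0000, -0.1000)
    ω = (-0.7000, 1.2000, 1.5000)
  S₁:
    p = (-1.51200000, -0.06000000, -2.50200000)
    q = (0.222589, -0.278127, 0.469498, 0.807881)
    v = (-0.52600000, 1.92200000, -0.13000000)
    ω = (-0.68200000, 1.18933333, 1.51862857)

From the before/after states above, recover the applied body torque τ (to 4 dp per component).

τ = (0.0900, 0.0200, 0.0800)

Δω = ω₁−ω₀ = (0.01800000, -0.01066667, 0.01862857)
gyro term ω₀×Iω₀ = (0.0360, 0.0840, -0.0504)
applied torque τ = (0.0900, 0.0200, 0.0800)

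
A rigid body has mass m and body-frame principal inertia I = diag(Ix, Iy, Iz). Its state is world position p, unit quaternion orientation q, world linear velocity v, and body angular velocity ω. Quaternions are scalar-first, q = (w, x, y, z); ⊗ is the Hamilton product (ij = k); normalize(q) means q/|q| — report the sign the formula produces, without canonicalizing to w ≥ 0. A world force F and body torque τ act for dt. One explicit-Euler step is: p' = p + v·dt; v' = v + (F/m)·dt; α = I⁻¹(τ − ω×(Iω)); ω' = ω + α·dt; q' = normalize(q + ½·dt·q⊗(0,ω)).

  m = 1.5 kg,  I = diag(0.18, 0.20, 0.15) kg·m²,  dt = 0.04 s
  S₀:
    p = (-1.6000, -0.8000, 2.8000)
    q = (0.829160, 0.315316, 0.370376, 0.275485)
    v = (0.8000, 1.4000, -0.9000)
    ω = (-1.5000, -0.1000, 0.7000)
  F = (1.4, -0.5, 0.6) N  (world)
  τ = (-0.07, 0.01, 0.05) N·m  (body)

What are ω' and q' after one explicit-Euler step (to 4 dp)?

ω' = (-1.5163, -0.0917, 0.7125)
q' = (0.8350, 0.2960, 0.3558, 0.2974)

(τ − ω×Iω)/I = (-0.4083, 0.2075, 0.3133)
ω + α·dt = (-1.5163, -0.0917, 0.7125)
Hamilton product q⊗(0,ω) = (0.3171721, -0.9569283, -0.7168647, 1.1044444)
updated quaternion q' = (0.8350, 0.2960, 0.3558, 0.2974)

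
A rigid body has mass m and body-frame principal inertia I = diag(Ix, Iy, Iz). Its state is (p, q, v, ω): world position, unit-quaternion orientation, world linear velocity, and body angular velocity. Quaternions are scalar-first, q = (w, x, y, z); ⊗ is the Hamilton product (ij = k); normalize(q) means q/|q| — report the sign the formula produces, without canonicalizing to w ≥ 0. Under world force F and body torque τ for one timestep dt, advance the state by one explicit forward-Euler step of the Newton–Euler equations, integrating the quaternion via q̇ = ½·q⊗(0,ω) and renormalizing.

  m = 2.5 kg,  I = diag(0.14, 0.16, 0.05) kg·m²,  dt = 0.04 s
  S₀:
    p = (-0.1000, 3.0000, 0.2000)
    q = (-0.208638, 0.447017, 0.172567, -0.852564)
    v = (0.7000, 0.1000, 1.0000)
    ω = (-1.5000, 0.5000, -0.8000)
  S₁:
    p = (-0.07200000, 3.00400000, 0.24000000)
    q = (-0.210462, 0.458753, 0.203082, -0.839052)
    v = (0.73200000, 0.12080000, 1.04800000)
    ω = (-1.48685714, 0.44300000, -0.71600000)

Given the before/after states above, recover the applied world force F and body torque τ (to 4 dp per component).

F = (2.0000, 1.3000, 3.0000)
τ = (0.0900, -0.1200, 0.0900)

Δω = ω₁−ω₀ = (0.01314286, -0.05700000, 0.08400000)
I·α + gyro = (0.0900, -0.1200, 0.0900)
velocity change Δv = (0.03200000, 0.02080000, 0.04800000)
F = m·Δv/dt = (2.0000, 1.3000, 3.0000)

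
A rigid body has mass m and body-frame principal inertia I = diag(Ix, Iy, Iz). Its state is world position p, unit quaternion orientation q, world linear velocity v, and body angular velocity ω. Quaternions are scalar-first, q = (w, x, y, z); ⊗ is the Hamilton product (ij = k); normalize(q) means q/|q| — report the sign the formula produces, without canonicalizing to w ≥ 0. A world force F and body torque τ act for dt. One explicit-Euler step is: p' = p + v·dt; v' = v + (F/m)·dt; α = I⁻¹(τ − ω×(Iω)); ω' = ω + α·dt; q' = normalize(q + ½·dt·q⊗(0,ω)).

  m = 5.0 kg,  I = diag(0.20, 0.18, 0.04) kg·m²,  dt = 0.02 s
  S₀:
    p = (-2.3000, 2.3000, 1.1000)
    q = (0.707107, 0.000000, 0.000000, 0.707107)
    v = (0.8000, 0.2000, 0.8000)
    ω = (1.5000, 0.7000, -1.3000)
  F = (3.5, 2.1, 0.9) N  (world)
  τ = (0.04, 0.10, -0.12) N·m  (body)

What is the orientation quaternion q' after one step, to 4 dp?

2q̇ = q⊗(0,ω) = (0.9192391, 0.5656856, 1.5556354, -0.9192391)
q + ½dt·q⊗(0,ω), renormalized = (0.7161, 0.0057, 0.0156, 0.6978)

q' = (0.7161, 0.0057, 0.0156, 0.6978)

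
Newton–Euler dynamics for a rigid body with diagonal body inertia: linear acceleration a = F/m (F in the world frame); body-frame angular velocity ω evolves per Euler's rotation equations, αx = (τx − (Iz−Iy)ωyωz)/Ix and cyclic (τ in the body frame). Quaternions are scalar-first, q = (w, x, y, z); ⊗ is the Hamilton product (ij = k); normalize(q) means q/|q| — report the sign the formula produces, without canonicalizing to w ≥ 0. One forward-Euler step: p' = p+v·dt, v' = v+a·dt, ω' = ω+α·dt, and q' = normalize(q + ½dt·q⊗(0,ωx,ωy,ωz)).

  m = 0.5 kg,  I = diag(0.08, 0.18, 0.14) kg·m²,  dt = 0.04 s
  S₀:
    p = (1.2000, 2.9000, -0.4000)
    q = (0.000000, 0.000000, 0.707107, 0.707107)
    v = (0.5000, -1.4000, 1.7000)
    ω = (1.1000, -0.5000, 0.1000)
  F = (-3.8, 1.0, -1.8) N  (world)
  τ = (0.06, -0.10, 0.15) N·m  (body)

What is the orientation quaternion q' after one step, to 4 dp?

q⊗(0,ω) = (0.2828428, 0.4242642, 0.7778177, -0.7778177)
q + ½dt·q⊗(0,ω), renormalized = (0.0057, 0.0085, 0.7225, 0.6913)

q' = (0.0057, 0.0085, 0.7225, 0.6913)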